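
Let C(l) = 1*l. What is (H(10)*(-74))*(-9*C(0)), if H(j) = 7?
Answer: 0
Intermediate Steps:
C(l) = l
(H(10)*(-74))*(-9*C(0)) = (7*(-74))*(-9*0) = -518*0 = 0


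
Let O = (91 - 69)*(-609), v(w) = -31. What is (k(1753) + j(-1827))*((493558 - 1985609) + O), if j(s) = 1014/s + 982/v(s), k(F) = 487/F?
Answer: 1592064217854275/33094887 ≈ 4.8106e+7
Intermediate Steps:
j(s) = -982/31 + 1014/s (j(s) = 1014/s + 982/(-31) = 1014/s + 982*(-1/31) = 1014/s - 982/31 = -982/31 + 1014/s)
O = -13398 (O = 22*(-609) = -13398)
(k(1753) + j(-1827))*((493558 - 1985609) + O) = (487/1753 + (-982/31 + 1014/(-1827)))*((493558 - 1985609) - 13398) = (487*(1/1753) + (-982/31 + 1014*(-1/1827)))*(-1492051 - 13398) = (487/1753 + (-982/31 - 338/609))*(-1505449) = (487/1753 - 608516/18879)*(-1505449) = -1057534475/33094887*(-1505449) = 1592064217854275/33094887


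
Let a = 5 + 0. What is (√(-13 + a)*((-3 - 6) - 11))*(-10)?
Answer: 400*I*√2 ≈ 565.69*I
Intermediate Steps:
a = 5
(√(-13 + a)*((-3 - 6) - 11))*(-10) = (√(-13 + 5)*((-3 - 6) - 11))*(-10) = (√(-8)*(-9 - 11))*(-10) = ((2*I*√2)*(-20))*(-10) = -40*I*√2*(-10) = 400*I*√2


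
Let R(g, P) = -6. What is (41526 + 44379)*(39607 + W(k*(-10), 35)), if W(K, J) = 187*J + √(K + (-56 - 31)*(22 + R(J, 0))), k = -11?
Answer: 3964687560 + 85905*I*√1282 ≈ 3.9647e+9 + 3.0758e+6*I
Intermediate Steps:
W(K, J) = √(-1392 + K) + 187*J (W(K, J) = 187*J + √(K + (-56 - 31)*(22 - 6)) = 187*J + √(K - 87*16) = 187*J + √(K - 1392) = 187*J + √(-1392 + K) = √(-1392 + K) + 187*J)
(41526 + 44379)*(39607 + W(k*(-10), 35)) = (41526 + 44379)*(39607 + (√(-1392 - 11*(-10)) + 187*35)) = 85905*(39607 + (√(-1392 + 110) + 6545)) = 85905*(39607 + (√(-1282) + 6545)) = 85905*(39607 + (I*√1282 + 6545)) = 85905*(39607 + (6545 + I*√1282)) = 85905*(46152 + I*√1282) = 3964687560 + 85905*I*√1282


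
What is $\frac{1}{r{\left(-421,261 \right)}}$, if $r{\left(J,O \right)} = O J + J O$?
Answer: $- \frac{1}{219762} \approx -4.5504 \cdot 10^{-6}$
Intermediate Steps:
$r{\left(J,O \right)} = 2 J O$ ($r{\left(J,O \right)} = J O + J O = 2 J O$)
$\frac{1}{r{\left(-421,261 \right)}} = \frac{1}{2 \left(-421\right) 261} = \frac{1}{-219762} = - \frac{1}{219762}$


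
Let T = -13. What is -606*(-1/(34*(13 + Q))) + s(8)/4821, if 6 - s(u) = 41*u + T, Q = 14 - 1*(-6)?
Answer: 143046/300509 ≈ 0.47601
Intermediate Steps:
Q = 20 (Q = 14 + 6 = 20)
s(u) = 19 - 41*u (s(u) = 6 - (41*u - 13) = 6 - (-13 + 41*u) = 6 + (13 - 41*u) = 19 - 41*u)
-606*(-1/(34*(13 + Q))) + s(8)/4821 = -606*(-1/(34*(13 + 20))) + (19 - 41*8)/4821 = -606/(33*(-34)) + (19 - 328)*(1/4821) = -606/(-1122) - 309*1/4821 = -606*(-1/1122) - 103/1607 = 101/187 - 103/1607 = 143046/300509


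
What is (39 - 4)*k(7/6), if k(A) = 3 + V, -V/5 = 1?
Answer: -70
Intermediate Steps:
V = -5 (V = -5*1 = -5)
k(A) = -2 (k(A) = 3 - 5 = -2)
(39 - 4)*k(7/6) = (39 - 4)*(-2) = 35*(-2) = -70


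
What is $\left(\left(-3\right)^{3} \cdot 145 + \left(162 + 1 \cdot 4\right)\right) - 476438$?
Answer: $-480187$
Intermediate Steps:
$\left(\left(-3\right)^{3} \cdot 145 + \left(162 + 1 \cdot 4\right)\right) - 476438 = \left(\left(-27\right) 145 + \left(162 + 4\right)\right) - 476438 = \left(-3915 + 166\right) - 476438 = -3749 - 476438 = -480187$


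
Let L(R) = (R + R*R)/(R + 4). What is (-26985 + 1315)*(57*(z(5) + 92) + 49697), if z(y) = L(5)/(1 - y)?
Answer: -1409116145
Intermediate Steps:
L(R) = (R + R**2)/(4 + R)
z(y) = 10/(3*(1 - y)) (z(y) = (5*(1 + 5)/(4 + 5))/(1 - y) = (5*6/9)/(1 - y) = (5*(1/9)*6)/(1 - y) = 10/(3*(1 - y)))
(-26985 + 1315)*(57*(z(5) + 92) + 49697) = (-26985 + 1315)*(57*(-10/(-3 + 3*5) + 92) + 49697) = -25670*(57*(-10/(-3 + 15) + 92) + 49697) = -25670*(57*(-10/12 + 92) + 49697) = -25670*(57*(-10*1/12 + 92) + 49697) = -25670*(57*(-5/6 + 92) + 49697) = -25670*(57*(547/6) + 49697) = -25670*(10393/2 + 49697) = -25670*109787/2 = -1409116145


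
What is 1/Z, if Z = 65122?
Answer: 1/65122 ≈ 1.5356e-5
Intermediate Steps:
1/Z = 1/65122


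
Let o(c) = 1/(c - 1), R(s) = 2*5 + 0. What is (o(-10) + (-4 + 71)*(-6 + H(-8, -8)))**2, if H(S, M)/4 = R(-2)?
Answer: 627853249/121 ≈ 5.1889e+6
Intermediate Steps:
R(s) = 10 (R(s) = 10 + 0 = 10)
H(S, M) = 40 (H(S, M) = 4*10 = 40)
o(c) = 1/(-1 + c)
(o(-10) + (-4 + 71)*(-6 + H(-8, -8)))**2 = (1/(-1 - 10) + (-4 + 71)*(-6 + 40))**2 = (1/(-11) + 67*34)**2 = (-1/11 + 2278)**2 = (25057/11)**2 = 627853249/121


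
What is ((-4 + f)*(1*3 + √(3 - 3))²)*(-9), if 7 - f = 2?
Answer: -81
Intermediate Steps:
f = 5 (f = 7 - 1*2 = 7 - 2 = 5)
((-4 + f)*(1*3 + √(3 - 3))²)*(-9) = ((-4 + 5)*(1*3 + √(3 - 3))²)*(-9) = (1*(3 + √0)²)*(-9) = (1*(3 + 0)²)*(-9) = (1*3²)*(-9) = (1*9)*(-9) = 9*(-9) = -81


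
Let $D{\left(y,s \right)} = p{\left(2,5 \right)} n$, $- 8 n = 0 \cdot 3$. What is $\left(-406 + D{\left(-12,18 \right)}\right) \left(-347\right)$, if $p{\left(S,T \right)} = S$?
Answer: $140882$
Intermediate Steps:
$n = 0$ ($n = - \frac{0 \cdot 3}{8} = \left(- \frac{1}{8}\right) 0 = 0$)
$D{\left(y,s \right)} = 0$ ($D{\left(y,s \right)} = 2 \cdot 0 = 0$)
$\left(-406 + D{\left(-12,18 \right)}\right) \left(-347\right) = \left(-406 + 0\right) \left(-347\right) = \left(-406\right) \left(-347\right) = 140882$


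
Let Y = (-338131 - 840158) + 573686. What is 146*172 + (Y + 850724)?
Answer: 271233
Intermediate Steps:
Y = -604603 (Y = -1178289 + 573686 = -604603)
146*172 + (Y + 850724) = 146*172 + (-604603 + 850724) = 25112 + 246121 = 271233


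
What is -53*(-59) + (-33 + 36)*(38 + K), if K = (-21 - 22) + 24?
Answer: 3184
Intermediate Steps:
K = -19 (K = -43 + 24 = -19)
-53*(-59) + (-33 + 36)*(38 + K) = -53*(-59) + (-33 + 36)*(38 - 19) = 3127 + 3*19 = 3127 + 57 = 3184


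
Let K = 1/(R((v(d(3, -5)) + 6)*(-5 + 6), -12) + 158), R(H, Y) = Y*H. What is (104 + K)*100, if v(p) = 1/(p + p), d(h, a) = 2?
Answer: 863300/83 ≈ 10401.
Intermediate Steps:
v(p) = 1/(2*p)
R(H, Y) = H*Y
K = 1/83 (K = 1/((((½)/2 + 6)*(-5 + 6))*(-12) + 158) = 1/((((½)*(½) + 6)*1)*(-12) + 158) = 1/(((¼ + 6)*1)*(-12) + 158) = 1/(((25/4)*1)*(-12) + 158) = 1/((25/4)*(-12) + 158) = 1/(-75 + 158) = 1/83 ≈ 0.012048)
(104 + K)*100 = (104 + 1/83)*100 = (8633/83)*100 = 863300/83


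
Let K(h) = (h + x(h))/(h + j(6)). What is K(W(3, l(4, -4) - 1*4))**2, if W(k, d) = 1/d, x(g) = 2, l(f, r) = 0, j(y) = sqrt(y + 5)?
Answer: 49/(1 - 4*sqrt(11))**2 ≈ 0.32565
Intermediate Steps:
j(y) = sqrt(5 + y)
K(h) = (2 + h)/(h + sqrt(11)) (K(h) = (h + 2)/(h + sqrt(5 + 6)) = (2 + h)/(h + sqrt(11)))
K(W(3, l(4, -4) - 1*4))**2 = ((2 + 1/(0 - 1*4))/(1/(0 - 1*4) + sqrt(11)))**2 = ((2 + 1/(0 - 4))/(1/(0 - 4) + sqrt(11)))**2 = ((2 + 1/(-4))/(1/(-4) + sqrt(11)))**2 = ((2 - 1/4)/(-1/4 + sqrt(11)))**2 = ((7/4)/(-1/4 + sqrt(11)))**2 = (7/(4*(-1/4 + sqrt(11))))**2 = 49/(16*(-1/4 + sqrt(11))**2)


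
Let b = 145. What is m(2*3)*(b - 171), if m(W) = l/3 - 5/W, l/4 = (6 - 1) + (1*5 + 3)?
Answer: -429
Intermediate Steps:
l = 52 (l = 4*((6 - 1) + (1*5 + 3)) = 4*(5 + (5 + 3)) = 4*(5 + 8) = 4*13 = 52)
m(W) = 52/3 - 5/W
m(2*3)*(b - 171) = (52/3 - 5/(2*3))*(145 - 171) = (52/3 - 5/6)*(-26) = (52/3 - 5*⅙)*(-26) = (52/3 - ⅚)*(-26) = (33/2)*(-26) = -429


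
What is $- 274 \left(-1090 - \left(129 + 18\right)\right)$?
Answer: $338938$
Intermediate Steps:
$- 274 \left(-1090 - \left(129 + 18\right)\right) = - 274 \left(-1090 - 147\right) = \left(-274\right) \left(-1237\right) = 338938$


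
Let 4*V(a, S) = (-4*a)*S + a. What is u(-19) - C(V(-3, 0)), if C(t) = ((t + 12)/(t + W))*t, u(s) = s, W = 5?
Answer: -1157/68 ≈ -17.015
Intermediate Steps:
V(a, S) = a/4 - S*a (V(a, S) = ((-4*a)*S + a)/4 = (-4*S*a + a)/4 = (a - 4*S*a)/4 = a/4 - S*a)
C(t) = t*(12 + t)/(5 + t) (C(t) = ((t + 12)/(t + 5))*t = ((12 + t)/(5 + t))*t = t*(12 + t)/(5 + t))
u(-19) - C(V(-3, 0)) = -19 - (-3*(¼ - 1*0))*(12 - 3*(¼ - 1*0))/(5 - 3*(¼ - 1*0)) = -19 - (-3*(¼ + 0))*(12 - 3*(¼ + 0))/(5 - 3*(¼ + 0)) = -19 - (-3*¼)*(12 - 3*¼)/(5 - 3*¼) = -19 - (-3)*(12 - ¾)/(4*(5 - ¾)) = -19 - (-3)*45/(4*17/4*4) = -19 - (-3)*4*45/(4*17*4) = -19 - 1*(-135/68) = -19 + 135/68 = -1157/68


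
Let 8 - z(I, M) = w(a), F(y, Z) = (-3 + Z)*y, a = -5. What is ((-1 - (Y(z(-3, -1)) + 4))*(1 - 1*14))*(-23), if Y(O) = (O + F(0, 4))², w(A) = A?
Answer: -52026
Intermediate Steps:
F(y, Z) = y*(-3 + Z)
z(I, M) = 13 (z(I, M) = 8 - 1*(-5) = 8 + 5 = 13)
Y(O) = O² (Y(O) = (O + 0*(-3 + 4))² = (O + 0*1)² = (O + 0)² = O²)
((-1 - (Y(z(-3, -1)) + 4))*(1 - 1*14))*(-23) = ((-1 - (13² + 4))*(1 - 1*14))*(-23) = ((-1 - (169 + 4))*(1 - 14))*(-23) = ((-1 - 1*173)*(-13))*(-23) = ((-1 - 173)*(-13))*(-23) = -174*(-13)*(-23) = 2262*(-23) = -52026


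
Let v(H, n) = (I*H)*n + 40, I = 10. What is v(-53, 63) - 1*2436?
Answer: -35786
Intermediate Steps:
v(H, n) = 40 + 10*H*n (v(H, n) = (10*H)*n + 40 = 10*H*n + 40 = 40 + 10*H*n)
v(-53, 63) - 1*2436 = (40 + 10*(-53)*63) - 1*2436 = (40 - 33390) - 2436 = -33350 - 2436 = -35786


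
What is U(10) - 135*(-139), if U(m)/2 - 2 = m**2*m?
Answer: 20769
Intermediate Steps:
U(m) = 4 + 2*m**3 (U(m) = 4 + 2*(m**2*m) = 4 + 2*m**3)
U(10) - 135*(-139) = (4 + 2*10**3) - 135*(-139) = (4 + 2*1000) + 18765 = (4 + 2000) + 18765 = 2004 + 18765 = 20769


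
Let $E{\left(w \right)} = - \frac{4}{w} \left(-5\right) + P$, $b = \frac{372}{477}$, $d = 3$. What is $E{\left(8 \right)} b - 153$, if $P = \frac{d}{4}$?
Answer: $- \frac{23924}{159} \approx -150.47$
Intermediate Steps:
$b = \frac{124}{159}$ ($b = 372 \cdot \frac{1}{477} = \frac{124}{159} \approx 0.77987$)
$P = \frac{3}{4} \approx 0.75$
$E{\left(w \right)} = \frac{3}{4} + \frac{20}{w}$ ($E{\left(w \right)} = - \frac{4}{w} \left(-5\right) + \frac{3}{4} = \frac{20}{w} + \frac{3}{4} = \frac{3}{4} + \frac{20}{w}$)
$E{\left(8 \right)} b - 153 = \left(\frac{3}{4} + \frac{20}{8}\right) \frac{124}{159} - 153 = \left(\frac{3}{4} + 20 \cdot \frac{1}{8}\right) \frac{124}{159} - 153 = \left(\frac{3}{4} + \frac{5}{2}\right) \frac{124}{159} - 153 = \frac{13}{4} \cdot \frac{124}{159} - 153 = \frac{403}{159} - 153 = - \frac{23924}{159}$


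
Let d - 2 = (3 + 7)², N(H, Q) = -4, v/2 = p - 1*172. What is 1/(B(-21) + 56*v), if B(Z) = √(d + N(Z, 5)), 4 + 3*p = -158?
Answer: -1808/45764089 - √2/91528178 ≈ -3.9522e-5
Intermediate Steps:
p = -54 (p = -4/3 + (⅓)*(-158) = -4/3 - 158/3 = -54)
v = -452 (v = 2*(-54 - 1*172) = 2*(-54 - 172) = 2*(-226) = -452)
d = 102 (d = 2 + (3 + 7)² = 2 + 10² = 2 + 100 = 102)
B(Z) = 7*√2 (B(Z) = √(102 - 4) = √98 = 7*√2)
1/(B(-21) + 56*v) = 1/(7*√2 + 56*(-452)) = 1/(7*√2 - 25312) = 1/(-25312 + 7*√2)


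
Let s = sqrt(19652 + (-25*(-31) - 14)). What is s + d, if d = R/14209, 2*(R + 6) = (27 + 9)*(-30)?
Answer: -42/1093 + sqrt(20413) ≈ 142.84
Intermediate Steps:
R = -546 (R = -6 + ((27 + 9)*(-30))/2 = -6 + (36*(-30))/2 = -6 + (1/2)*(-1080) = -6 - 540 = -546)
d = -42/1093 (d = -546/14209 = -546*1/14209 = -42/1093 ≈ -0.038426)
s = sqrt(20413) (s = sqrt(19652 + (775 - 14)) = sqrt(19652 + 761) = sqrt(20413) ≈ 142.87)
s + d = sqrt(20413) - 42/1093 = -42/1093 + sqrt(20413)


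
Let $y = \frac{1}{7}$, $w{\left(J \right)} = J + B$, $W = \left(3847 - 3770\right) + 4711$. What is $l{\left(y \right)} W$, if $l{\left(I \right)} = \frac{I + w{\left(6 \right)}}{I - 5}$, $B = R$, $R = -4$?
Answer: $- \frac{35910}{17} \approx -2112.4$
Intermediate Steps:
$B = -4$
$W = 4788$ ($W = 77 + 4711 = 4788$)
$w{\left(J \right)} = -4 + J$ ($w{\left(J \right)} = J - 4 = -4 + J$)
$y = \frac{1}{7} \approx 0.14286$
$l{\left(I \right)} = \frac{2 + I}{-5 + I}$ ($l{\left(I \right)} = \frac{I + \left(-4 + 6\right)}{I - 5} = \frac{I + 2}{-5 + I} = \frac{2 + I}{-5 + I}$)
$l{\left(y \right)} W = \frac{2 + \frac{1}{7}}{-5 + \frac{1}{7}} \cdot 4788 = \frac{1}{- \frac{34}{7}} \cdot \frac{15}{7} \cdot 4788 = \left(- \frac{7}{34}\right) \frac{15}{7} \cdot 4788 = \left(- \frac{15}{34}\right) 4788 = - \frac{35910}{17}$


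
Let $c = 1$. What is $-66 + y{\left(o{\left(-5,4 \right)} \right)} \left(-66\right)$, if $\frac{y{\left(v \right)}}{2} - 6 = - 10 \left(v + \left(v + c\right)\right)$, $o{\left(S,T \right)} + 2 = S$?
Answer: $-18018$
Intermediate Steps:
$o{\left(S,T \right)} = -2 + S$
$y{\left(v \right)} = -8 - 40 v$ ($y{\left(v \right)} = 12 + 2 \left(- 10 \left(v + \left(v + 1\right)\right)\right) = 12 + 2 \left(- 10 \left(v + \left(1 + v\right)\right)\right) = 12 + 2 \left(- 10 \left(1 + 2 v\right)\right) = 12 + 2 \left(-10 - 20 v\right) = 12 - \left(20 + 40 v\right) = -8 - 40 v$)
$-66 + y{\left(o{\left(-5,4 \right)} \right)} \left(-66\right) = -66 + \left(-8 - 40 \left(-2 - 5\right)\right) \left(-66\right) = -66 + \left(-8 - -280\right) \left(-66\right) = -66 + \left(-8 + 280\right) \left(-66\right) = -66 + 272 \left(-66\right) = -66 - 17952 = -18018$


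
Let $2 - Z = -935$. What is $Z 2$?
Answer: $1874$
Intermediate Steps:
$Z = 937$ ($Z = 2 - -935 = 2 + 935 = 937$)
$Z 2 = 937 \cdot 2 = 1874$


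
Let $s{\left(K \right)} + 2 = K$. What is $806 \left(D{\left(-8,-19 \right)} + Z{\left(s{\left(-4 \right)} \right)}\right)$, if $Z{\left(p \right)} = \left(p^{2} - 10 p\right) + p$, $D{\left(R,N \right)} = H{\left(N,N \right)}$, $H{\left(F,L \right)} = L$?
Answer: $57226$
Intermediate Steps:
$D{\left(R,N \right)} = N$
$s{\left(K \right)} = -2 + K$
$Z{\left(p \right)} = p^{2} - 9 p$
$806 \left(D{\left(-8,-19 \right)} + Z{\left(s{\left(-4 \right)} \right)}\right) = 806 \left(-19 + \left(-2 - 4\right) \left(-9 - 6\right)\right) = 806 \left(-19 - 6 \left(-9 - 6\right)\right) = 806 \left(-19 - -90\right) = 806 \left(-19 + 90\right) = 806 \cdot 71 = 57226$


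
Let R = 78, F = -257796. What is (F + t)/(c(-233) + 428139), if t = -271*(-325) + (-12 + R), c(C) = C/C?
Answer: -33931/85628 ≈ -0.39626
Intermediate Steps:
c(C) = 1
t = 88141 (t = -271*(-325) + (-12 + 78) = 88075 + 66 = 88141)
(F + t)/(c(-233) + 428139) = (-257796 + 88141)/(1 + 428139) = -169655/428140 = -169655*1/428140 = -33931/85628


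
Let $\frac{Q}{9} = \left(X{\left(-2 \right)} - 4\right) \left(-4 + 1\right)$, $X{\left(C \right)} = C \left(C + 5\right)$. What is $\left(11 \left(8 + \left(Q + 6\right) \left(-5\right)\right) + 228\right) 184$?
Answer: $-2734976$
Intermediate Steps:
$X{\left(C \right)} = C \left(5 + C\right)$
$Q = 270$ ($Q = 9 \left(- 2 \left(5 - 2\right) - 4\right) \left(-4 + 1\right) = 9 \left(\left(-2\right) 3 - 4\right) \left(-3\right) = 9 \left(-6 - 4\right) \left(-3\right) = 9 \left(\left(-10\right) \left(-3\right)\right) = 9 \cdot 30 = 270$)
$\left(11 \left(8 + \left(Q + 6\right) \left(-5\right)\right) + 228\right) 184 = \left(11 \left(8 + \left(270 + 6\right) \left(-5\right)\right) + 228\right) 184 = \left(11 \left(8 + 276 \left(-5\right)\right) + 228\right) 184 = \left(11 \left(8 - 1380\right) + 228\right) 184 = \left(11 \left(-1372\right) + 228\right) 184 = \left(-15092 + 228\right) 184 = \left(-14864\right) 184 = -2734976$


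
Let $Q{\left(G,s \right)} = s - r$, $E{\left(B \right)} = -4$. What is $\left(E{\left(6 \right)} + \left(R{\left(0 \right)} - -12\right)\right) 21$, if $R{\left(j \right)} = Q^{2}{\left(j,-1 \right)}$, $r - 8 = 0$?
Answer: $1869$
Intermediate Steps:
$r = 8$ ($r = 8 + 0 = 8$)
$Q{\left(G,s \right)} = -8 + s$ ($Q{\left(G,s \right)} = s - 8 = -8 + s$)
$R{\left(j \right)} = 81$ ($R{\left(j \right)} = \left(-8 - 1\right)^{2} = \left(-9\right)^{2} = 81$)
$\left(E{\left(6 \right)} + \left(R{\left(0 \right)} - -12\right)\right) 21 = \left(-4 + \left(81 - -12\right)\right) 21 = \left(-4 + \left(81 + 12\right)\right) 21 = \left(-4 + 93\right) 21 = 89 \cdot 21 = 1869$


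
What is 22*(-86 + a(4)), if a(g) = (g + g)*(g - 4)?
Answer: -1892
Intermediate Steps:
a(g) = 2*g*(-4 + g) (a(g) = (2*g)*(-4 + g) = 2*g*(-4 + g))
22*(-86 + a(4)) = 22*(-86 + 2*4*(-4 + 4)) = 22*(-86 + 2*4*0) = 22*(-86 + 0) = 22*(-86) = -1892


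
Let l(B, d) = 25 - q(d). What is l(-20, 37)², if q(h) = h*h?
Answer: 1806336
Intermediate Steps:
q(h) = h²
l(B, d) = 25 - d²
l(-20, 37)² = (25 - 1*37²)² = (25 - 1*1369)² = (25 - 1369)² = (-1344)² = 1806336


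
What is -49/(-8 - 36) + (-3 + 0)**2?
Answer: 445/44 ≈ 10.114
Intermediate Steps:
-49/(-8 - 36) + (-3 + 0)**2 = -49/(-44) + (-3)**2 = -49*(-1/44) + 9 = 49/44 + 9 = 445/44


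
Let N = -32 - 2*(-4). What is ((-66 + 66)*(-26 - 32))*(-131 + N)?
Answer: 0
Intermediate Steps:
N = -24 (N = -32 - 1*(-8) = -32 + 8 = -24)
((-66 + 66)*(-26 - 32))*(-131 + N) = ((-66 + 66)*(-26 - 32))*(-131 - 24) = (0*(-58))*(-155) = 0*(-155) = 0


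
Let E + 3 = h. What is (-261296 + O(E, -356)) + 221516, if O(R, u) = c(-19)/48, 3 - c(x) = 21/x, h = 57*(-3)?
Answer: -6046547/152 ≈ -39780.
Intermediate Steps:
h = -171
E = -174 (E = -3 - 171 = -174)
c(x) = 3 - 21/x
O(R, u) = 13/152 (O(R, u) = (3 - 21/(-19))/48 = (3 - 21*(-1/19))*(1/48) = (3 + 21/19)*(1/48) = (78/19)*(1/48) = 13/152)
(-261296 + O(E, -356)) + 221516 = (-261296 + 13/152) + 221516 = -39716979/152 + 221516 = -6046547/152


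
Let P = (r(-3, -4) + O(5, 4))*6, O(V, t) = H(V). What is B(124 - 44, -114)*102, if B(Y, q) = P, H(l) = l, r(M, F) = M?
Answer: 1224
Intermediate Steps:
O(V, t) = V
P = 12 (P = (-3 + 5)*6 = 2*6 = 12)
B(Y, q) = 12
B(124 - 44, -114)*102 = 12*102 = 1224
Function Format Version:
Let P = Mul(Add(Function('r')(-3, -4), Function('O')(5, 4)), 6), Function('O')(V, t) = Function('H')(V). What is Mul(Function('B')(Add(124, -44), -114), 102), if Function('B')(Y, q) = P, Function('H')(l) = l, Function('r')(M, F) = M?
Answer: 1224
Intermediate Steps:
Function('O')(V, t) = V
P = 12 (P = Mul(Add(-3, 5), 6) = Mul(2, 6) = 12)
Function('B')(Y, q) = 12
Mul(Function('B')(Add(124, -44), -114), 102) = Mul(12, 102) = 1224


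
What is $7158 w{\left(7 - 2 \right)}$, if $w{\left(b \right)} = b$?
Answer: $35790$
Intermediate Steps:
$7158 w{\left(7 - 2 \right)} = 7158 \left(7 - 2\right) = 7158 \cdot 5 = 35790$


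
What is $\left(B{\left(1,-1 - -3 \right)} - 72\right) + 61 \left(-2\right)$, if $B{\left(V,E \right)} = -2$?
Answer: $-196$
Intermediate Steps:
$\left(B{\left(1,-1 - -3 \right)} - 72\right) + 61 \left(-2\right) = \left(-2 - 72\right) + 61 \left(-2\right) = -74 - 122 = -196$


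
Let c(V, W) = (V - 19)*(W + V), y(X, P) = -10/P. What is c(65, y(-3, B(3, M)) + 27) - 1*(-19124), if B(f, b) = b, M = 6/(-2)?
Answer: 70528/3 ≈ 23509.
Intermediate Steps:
M = -3 (M = 6*(-½) = -3)
c(V, W) = (-19 + V)*(V + W)
c(65, y(-3, B(3, M)) + 27) - 1*(-19124) = (65² - 19*65 - 19*(-10/(-3) + 27) + 65*(-10/(-3) + 27)) - 1*(-19124) = (4225 - 1235 - 19*(-10*(-⅓) + 27) + 65*(-10*(-⅓) + 27)) + 19124 = (4225 - 1235 - 19*(10/3 + 27) + 65*(10/3 + 27)) + 19124 = (4225 - 1235 - 19*91/3 + 65*(91/3)) + 19124 = (4225 - 1235 - 1729/3 + 5915/3) + 19124 = 13156/3 + 19124 = 70528/3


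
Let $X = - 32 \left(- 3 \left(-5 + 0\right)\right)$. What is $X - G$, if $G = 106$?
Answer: $-586$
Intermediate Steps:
$X = -480$ ($X = - 32 \left(\left(-3\right) \left(-5\right)\right) = \left(-32\right) 15 = -480$)
$X - G = -480 - 106 = -586$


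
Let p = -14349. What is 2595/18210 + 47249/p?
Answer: -54877909/17419686 ≈ -3.1503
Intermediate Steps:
2595/18210 + 47249/p = 2595/18210 + 47249/(-14349) = 2595*(1/18210) + 47249*(-1/14349) = 173/1214 - 47249/14349 = -54877909/17419686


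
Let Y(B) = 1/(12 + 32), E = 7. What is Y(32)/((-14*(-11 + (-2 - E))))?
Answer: 1/12320 ≈ 8.1169e-5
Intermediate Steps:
Y(B) = 1/44
Y(32)/((-14*(-11 + (-2 - E)))) = 1/(44*((-14*(-11 + (-2 - 1*7))))) = 1/(44*((-14*(-11 + (-2 - 7))))) = 1/(44*((-14*(-11 - 9)))) = 1/(44*((-14*(-20)))) = (1/44)/280 = (1/44)*(1/280) = 1/12320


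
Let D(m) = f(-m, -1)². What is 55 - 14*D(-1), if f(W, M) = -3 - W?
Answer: -169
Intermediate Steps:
D(m) = (-3 + m)² (D(m) = (-3 - (-1)*m)² = (-3 + m)²)
55 - 14*D(-1) = 55 - 14*(-3 - 1)² = 55 - 14*(-4)² = 55 - 14*16 = 55 - 224 = -169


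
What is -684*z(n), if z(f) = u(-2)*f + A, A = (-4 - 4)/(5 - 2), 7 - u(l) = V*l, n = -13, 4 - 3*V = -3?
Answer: 105564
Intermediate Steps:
V = 7/3 (V = 4/3 - 1/3*(-3) = 4/3 + 1 = 7/3 ≈ 2.3333)
u(l) = 7 - 7*l/3
A = -8/3 ≈ -2.6667
z(f) = -8/3 + 35*f/3 (z(f) = (7 - 7/3*(-2))*f - 8/3 = (7 + 14/3)*f - 8/3 = 35*f/3 - 8/3 = -8/3 + 35*f/3)
-684*z(n) = -684*(-8/3 + (35/3)*(-13)) = -684*(-8/3 - 455/3) = -684*(-463/3) = 105564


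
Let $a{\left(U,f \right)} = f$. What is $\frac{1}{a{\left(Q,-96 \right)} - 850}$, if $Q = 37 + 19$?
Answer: $- \frac{1}{946} \approx -0.0010571$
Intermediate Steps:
$Q = 56$
$\frac{1}{a{\left(Q,-96 \right)} - 850} = \frac{1}{-96 - 850} = \frac{1}{-946} = - \frac{1}{946}$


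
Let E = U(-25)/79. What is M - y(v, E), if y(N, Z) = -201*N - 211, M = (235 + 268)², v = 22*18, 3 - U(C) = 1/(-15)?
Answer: 332816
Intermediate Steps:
U(C) = 46/15 (U(C) = 3 - 1/(-15) = 3 - 1*(-1/15) = 3 + 1/15 = 46/15)
v = 396
M = 253009 (M = 503² = 253009)
E = 46/1185 (E = (46/15)/79 = (46/15)*(1/79) = 46/1185 ≈ 0.038819)
y(N, Z) = -211 - 201*N
M - y(v, E) = 253009 - (-211 - 201*396) = 253009 - (-211 - 79596) = 253009 - 1*(-79807) = 253009 + 79807 = 332816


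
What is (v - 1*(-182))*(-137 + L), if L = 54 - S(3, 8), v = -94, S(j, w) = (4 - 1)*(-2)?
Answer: -6776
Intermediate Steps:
S(j, w) = -6 (S(j, w) = 3*(-2) = -6)
L = 60 (L = 54 - 1*(-6) = 54 + 6 = 60)
(v - 1*(-182))*(-137 + L) = (-94 - 1*(-182))*(-137 + 60) = (-94 + 182)*(-77) = 88*(-77) = -6776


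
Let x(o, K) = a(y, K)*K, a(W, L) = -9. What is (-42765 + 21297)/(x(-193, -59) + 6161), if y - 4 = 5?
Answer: -5367/1673 ≈ -3.2080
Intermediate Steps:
y = 9 (y = 4 + 5 = 9)
x(o, K) = -9*K
(-42765 + 21297)/(x(-193, -59) + 6161) = (-42765 + 21297)/(-9*(-59) + 6161) = -21468/(531 + 6161) = -21468/6692 = -21468*1/6692 = -5367/1673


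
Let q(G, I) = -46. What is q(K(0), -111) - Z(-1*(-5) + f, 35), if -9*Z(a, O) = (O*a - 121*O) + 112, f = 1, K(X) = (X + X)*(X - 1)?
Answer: -4327/9 ≈ -480.78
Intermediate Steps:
K(X) = 2*X*(-1 + X) (K(X) = (2*X)*(-1 + X) = 2*X*(-1 + X))
Z(a, O) = -112/9 + 121*O/9 - O*a/9 (Z(a, O) = -((O*a - 121*O) + 112)/9 = -((-121*O + O*a) + 112)/9 = -(112 - 121*O + O*a)/9 = -112/9 + 121*O/9 - O*a/9)
q(K(0), -111) - Z(-1*(-5) + f, 35) = -46 - (-112/9 + (121/9)*35 - ⅑*35*(-1*(-5) + 1)) = -46 - (-112/9 + 4235/9 - ⅑*35*(5 + 1)) = -46 - (-112/9 + 4235/9 - ⅑*35*6) = -46 - (-112/9 + 4235/9 - 70/3) = -46 - 1*3913/9 = -46 - 3913/9 = -4327/9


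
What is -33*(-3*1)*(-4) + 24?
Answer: -372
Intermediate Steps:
-33*(-3*1)*(-4) + 24 = -(-99)*(-4) + 24 = -33*12 + 24 = -396 + 24 = -372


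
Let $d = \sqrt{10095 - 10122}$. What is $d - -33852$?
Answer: $33852 + 3 i \sqrt{3} \approx 33852.0 + 5.1962 i$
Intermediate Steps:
$d = 3 i \sqrt{3}$ ($d = \sqrt{10095 - 10122} = \sqrt{-27} = 3 i \sqrt{3} \approx 5.1962 i$)
$d - -33852 = 3 i \sqrt{3} - -33852 = 3 i \sqrt{3} + 33852 = 33852 + 3 i \sqrt{3}$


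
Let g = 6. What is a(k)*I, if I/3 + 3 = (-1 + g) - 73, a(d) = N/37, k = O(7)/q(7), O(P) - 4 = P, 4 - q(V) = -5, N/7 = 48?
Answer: -71568/37 ≈ -1934.3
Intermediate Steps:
N = 336 (N = 7*48 = 336)
q(V) = 9 (q(V) = 4 - 1*(-5) = 4 + 5 = 9)
O(P) = 4 + P
k = 11/9 (k = (4 + 7)/9 = 11*(⅑) = 11/9 ≈ 1.2222)
a(d) = 336/37
I = -213 (I = -9 + 3*((-1 + 6) - 73) = -9 + 3*(5 - 73) = -9 + 3*(-68) = -9 - 204 = -213)
a(k)*I = (336/37)*(-213) = -71568/37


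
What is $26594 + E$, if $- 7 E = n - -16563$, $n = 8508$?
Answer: $\frac{161087}{7} \approx 23012.0$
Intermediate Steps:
$E = - \frac{25071}{7}$ ($E = - \frac{8508 - -16563}{7} = - \frac{8508 + 16563}{7} = \left(- \frac{1}{7}\right) 25071 = - \frac{25071}{7} \approx -3581.6$)
$26594 + E = 26594 - \frac{25071}{7} = \frac{161087}{7}$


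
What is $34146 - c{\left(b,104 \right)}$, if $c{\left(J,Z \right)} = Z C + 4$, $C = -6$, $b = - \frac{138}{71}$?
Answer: $34766$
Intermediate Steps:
$b = - \frac{138}{71}$ ($b = \left(-138\right) \frac{1}{71} = - \frac{138}{71} \approx -1.9437$)
$c{\left(J,Z \right)} = 4 - 6 Z$ ($c{\left(J,Z \right)} = Z \left(-6\right) + 4 = - 6 Z + 4 = 4 - 6 Z$)
$34146 - c{\left(b,104 \right)} = 34146 - \left(4 - 624\right) = 34146 - -620 = 34146 + 620 = 34766$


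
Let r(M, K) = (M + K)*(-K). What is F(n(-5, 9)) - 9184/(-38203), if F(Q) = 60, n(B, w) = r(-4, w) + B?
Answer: 2301364/38203 ≈ 60.240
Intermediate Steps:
r(M, K) = -K*(K + M) (r(M, K) = (K + M)*(-K) = -K*(K + M))
n(B, w) = B - w*(-4 + w) (n(B, w) = -w*(w - 4) + B = -w*(-4 + w) + B = B - w*(-4 + w))
F(n(-5, 9)) - 9184/(-38203) = 60 - 9184/(-38203) = 60 - 9184*(-1/38203) = 60 + 9184/38203 = 2301364/38203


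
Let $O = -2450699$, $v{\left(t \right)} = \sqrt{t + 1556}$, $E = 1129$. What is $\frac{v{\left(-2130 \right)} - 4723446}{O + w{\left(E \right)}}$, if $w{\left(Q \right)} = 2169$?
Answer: $\frac{337389}{174895} - \frac{i \sqrt{574}}{2448530} \approx 1.9291 - 9.7848 \cdot 10^{-6} i$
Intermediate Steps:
$v{\left(t \right)} = \sqrt{1556 + t}$
$\frac{v{\left(-2130 \right)} - 4723446}{O + w{\left(E \right)}} = \frac{\sqrt{1556 - 2130} - 4723446}{-2450699 + 2169} = \frac{\sqrt{-574} - 4723446}{-2448530} = \left(i \sqrt{574} - 4723446\right) \left(- \frac{1}{2448530}\right) = \left(-4723446 + i \sqrt{574}\right) \left(- \frac{1}{2448530}\right) = \frac{337389}{174895} - \frac{i \sqrt{574}}{2448530}$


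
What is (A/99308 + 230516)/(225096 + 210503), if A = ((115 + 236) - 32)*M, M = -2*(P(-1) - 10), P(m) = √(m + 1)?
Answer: 520274757/983146943 ≈ 0.52919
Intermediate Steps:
P(m) = √(1 + m)
M = 20 (M = -2*(√(1 - 1) - 10) = -2*(√0 - 10) = -2*(0 - 10) = -2*(-10) = 20)
A = 6380 (A = ((115 + 236) - 32)*20 = (351 - 32)*20 = 319*20 = 6380)
(A/99308 + 230516)/(225096 + 210503) = (6380/99308 + 230516)/(225096 + 210503) = (6380*(1/99308) + 230516)/435599 = (145/2257 + 230516)*(1/435599) = (520274757/2257)*(1/435599) = 520274757/983146943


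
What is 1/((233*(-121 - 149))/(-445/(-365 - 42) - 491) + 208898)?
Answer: 33232/6946365731 ≈ 4.7841e-6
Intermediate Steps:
1/((233*(-121 - 149))/(-445/(-365 - 42) - 491) + 208898) = 1/((233*(-270))/(-445/(-407) - 491) + 208898) = 1/(-62910/(-445*(-1/407) - 491) + 208898) = 1/(-62910/(445/407 - 491) + 208898) = 1/(-62910/(-199392/407) + 208898) = 1/(-62910*(-407/199392) + 208898) = 1/(4267395/33232 + 208898) = 1/(6946365731/33232) = 33232/6946365731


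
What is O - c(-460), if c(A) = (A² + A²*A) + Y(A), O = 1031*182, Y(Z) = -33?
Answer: 97312075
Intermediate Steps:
O = 187642
c(A) = -33 + A² + A³ (c(A) = (A² + A²*A) - 33 = (A² + A³) - 33 = -33 + A² + A³)
O - c(-460) = 187642 - (-33 + (-460)² + (-460)³) = 187642 - (-33 + 211600 - 97336000) = 187642 - 1*(-97124433) = 187642 + 97124433 = 97312075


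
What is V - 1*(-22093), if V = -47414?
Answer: -25321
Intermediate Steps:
V - 1*(-22093) = -47414 - 1*(-22093) = -47414 + 22093 = -25321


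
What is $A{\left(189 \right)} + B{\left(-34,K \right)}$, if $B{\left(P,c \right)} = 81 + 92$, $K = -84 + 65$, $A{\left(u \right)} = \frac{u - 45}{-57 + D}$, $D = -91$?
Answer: $\frac{6365}{37} \approx 172.03$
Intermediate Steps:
$A{\left(u \right)} = \frac{45}{148} - \frac{u}{148}$ ($A{\left(u \right)} = \frac{u - 45}{-57 - 91} = \frac{-45 + u}{-148} = \left(-45 + u\right) \left(- \frac{1}{148}\right) = \frac{45}{148} - \frac{u}{148}$)
$K = -19$
$B{\left(P,c \right)} = 173$
$A{\left(189 \right)} + B{\left(-34,K \right)} = \left(\frac{45}{148} - \frac{189}{148}\right) + 173 = - \frac{36}{37} + 173 = \frac{6365}{37}$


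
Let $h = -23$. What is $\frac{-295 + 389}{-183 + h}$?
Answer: $- \frac{47}{103} \approx -0.45631$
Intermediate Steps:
$\frac{-295 + 389}{-183 + h} = \frac{-295 + 389}{-183 - 23} = \frac{94}{-206} = 94 \left(- \frac{1}{206}\right) = - \frac{47}{103}$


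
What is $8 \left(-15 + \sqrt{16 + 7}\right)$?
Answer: $-120 + 8 \sqrt{23} \approx -81.633$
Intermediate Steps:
$8 \left(-15 + \sqrt{16 + 7}\right) = 8 \left(-15 + \sqrt{23}\right) = -120 + 8 \sqrt{23}$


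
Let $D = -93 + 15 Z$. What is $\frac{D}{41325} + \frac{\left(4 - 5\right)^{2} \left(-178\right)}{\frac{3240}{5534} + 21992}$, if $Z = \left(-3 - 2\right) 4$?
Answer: $- \frac{254419863}{14452702450} \approx -0.017604$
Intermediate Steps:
$Z = -20$ ($Z = \left(-5\right) 4 = -20$)
$D = -393$ ($D = -93 + 15 \left(-20\right) = -93 - 300 = -393$)
$\frac{D}{41325} + \frac{\left(4 - 5\right)^{2} \left(-178\right)}{\frac{3240}{5534} + 21992} = - \frac{393}{41325} + \frac{\left(4 - 5\right)^{2} \left(-178\right)}{\frac{3240}{5534} + 21992} = \left(-393\right) \frac{1}{41325} + \frac{\left(-1\right)^{2} \left(-178\right)}{3240 \cdot \frac{1}{5534} + 21992} = - \frac{131}{13775} + \frac{1 \left(-178\right)}{\frac{1620}{2767} + 21992} = - \frac{131}{13775} - \frac{178}{\frac{60853484}{2767}} = - \frac{131}{13775} - \frac{246263}{30426742} = - \frac{254419863}{14452702450}$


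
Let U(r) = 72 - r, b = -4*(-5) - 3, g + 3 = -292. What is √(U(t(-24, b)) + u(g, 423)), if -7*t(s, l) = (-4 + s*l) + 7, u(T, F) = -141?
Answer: 2*I*√1554/7 ≈ 11.263*I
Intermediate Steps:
g = -295 (g = -3 - 292 = -295)
b = 17 (b = 20 - 3 = 17)
t(s, l) = -3/7 - l*s/7 (t(s, l) = -((-4 + s*l) + 7)/7 = -((-4 + l*s) + 7)/7 = -(3 + l*s)/7 = -3/7 - l*s/7)
√(U(t(-24, b)) + u(g, 423)) = √((72 - (-3/7 - ⅐*17*(-24))) - 141) = √((72 - (-3/7 + 408/7)) - 141) = √((72 - 1*405/7) - 141) = √((72 - 405/7) - 141) = √(99/7 - 141) = √(-888/7) = 2*I*√1554/7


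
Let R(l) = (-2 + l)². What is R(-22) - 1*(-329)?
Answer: 905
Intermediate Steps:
R(-22) - 1*(-329) = (-2 - 22)² - 1*(-329) = (-24)² + 329 = 576 + 329 = 905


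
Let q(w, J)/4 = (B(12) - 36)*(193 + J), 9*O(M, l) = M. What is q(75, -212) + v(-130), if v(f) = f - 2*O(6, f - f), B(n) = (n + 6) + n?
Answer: 974/3 ≈ 324.67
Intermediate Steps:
B(n) = 6 + 2*n (B(n) = (6 + n) + n = 6 + 2*n)
O(M, l) = M/9
q(w, J) = -4632 - 24*J (q(w, J) = 4*(((6 + 2*12) - 36)*(193 + J)) = 4*(((6 + 24) - 36)*(193 + J)) = 4*((30 - 36)*(193 + J)) = 4*(-6*(193 + J)) = 4*(-1158 - 6*J) = -4632 - 24*J)
v(f) = -4/3 + f (v(f) = f - 2*6/9 = f - 2*⅔ = f - 4/3 = -4/3 + f)
q(75, -212) + v(-130) = (-4632 - 24*(-212)) + (-4/3 - 130) = (-4632 + 5088) - 394/3 = 456 - 394/3 = 974/3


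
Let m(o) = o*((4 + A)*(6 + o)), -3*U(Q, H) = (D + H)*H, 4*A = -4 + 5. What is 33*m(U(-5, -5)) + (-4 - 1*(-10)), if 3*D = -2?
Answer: 493393/108 ≈ 4568.5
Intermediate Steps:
D = -2/3 (D = (1/3)*(-2) = -2/3 ≈ -0.66667)
A = 1/4 (A = (-4 + 5)/4 = (1/4)*1 = 1/4 ≈ 0.25000)
U(Q, H) = -H*(-2/3 + H)/3 (U(Q, H) = -(-2/3 + H)*H/3 = -H*(-2/3 + H)/3)
m(o) = o*(51/2 + 17*o/4) (m(o) = o*((4 + 1/4)*(6 + o)) = o*(17*(6 + o)/4) = o*(51/2 + 17*o/4))
33*m(U(-5, -5)) + (-4 - 1*(-10)) = 33*(17*((1/9)*(-5)*(2 - 3*(-5)))*(6 + (1/9)*(-5)*(2 - 3*(-5)))/4) + (-4 - 1*(-10)) = 33*(17*((1/9)*(-5)*(2 + 15))*(6 + (1/9)*(-5)*(2 + 15))/4) + (-4 + 10) = 33*(17*((1/9)*(-5)*17)*(6 + (1/9)*(-5)*17)/4) + 6 = 33*((17/4)*(-85/9)*(6 - 85/9)) + 6 = 33*((17/4)*(-85/9)*(-31/9)) + 6 = 33*(44795/324) + 6 = 492745/108 + 6 = 493393/108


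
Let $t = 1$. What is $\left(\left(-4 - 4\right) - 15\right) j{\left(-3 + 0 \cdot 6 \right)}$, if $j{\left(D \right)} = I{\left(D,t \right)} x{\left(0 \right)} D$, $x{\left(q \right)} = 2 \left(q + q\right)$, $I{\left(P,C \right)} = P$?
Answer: $0$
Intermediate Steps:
$x{\left(q \right)} = 4 q$ ($x{\left(q \right)} = 2 \cdot 2 q = 4 q$)
$j{\left(D \right)} = 0$ ($j{\left(D \right)} = D 4 \cdot 0 D = D 0 D = 0 D = 0$)
$\left(\left(-4 - 4\right) - 15\right) j{\left(-3 + 0 \cdot 6 \right)} = \left(\left(-4 - 4\right) - 15\right) 0 = \left(-8 - 15\right) 0 = \left(-23\right) 0 = 0$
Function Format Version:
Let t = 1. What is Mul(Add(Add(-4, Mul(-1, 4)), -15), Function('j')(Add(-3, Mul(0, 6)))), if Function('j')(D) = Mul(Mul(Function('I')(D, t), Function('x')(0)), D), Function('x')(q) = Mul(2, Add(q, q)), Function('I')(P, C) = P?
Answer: 0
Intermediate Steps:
Function('x')(q) = Mul(4, q) (Function('x')(q) = Mul(2, Mul(2, q)) = Mul(4, q))
Function('j')(D) = 0 (Function('j')(D) = Mul(Mul(D, Mul(4, 0)), D) = Mul(Mul(D, 0), D) = Mul(0, D) = 0)
Mul(Add(Add(-4, Mul(-1, 4)), -15), Function('j')(Add(-3, Mul(0, 6)))) = Mul(Add(Add(-4, Mul(-1, 4)), -15), 0) = Mul(Add(Add(-4, -4), -15), 0) = Mul(Add(-8, -15), 0) = Mul(-23, 0) = 0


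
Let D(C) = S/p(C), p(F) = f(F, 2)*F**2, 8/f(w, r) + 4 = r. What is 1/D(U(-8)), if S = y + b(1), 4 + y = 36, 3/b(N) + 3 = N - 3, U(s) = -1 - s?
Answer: -980/157 ≈ -6.2420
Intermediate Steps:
f(w, r) = 8/(-4 + r)
b(N) = 3/(-6 + N) (b(N) = 3/(-3 + (N - 3)) = 3/(-3 + (-3 + N)) = 3/(-6 + N))
y = 32 (y = -4 + 36 = 32)
p(F) = -4*F**2 (p(F) = (8/(-4 + 2))*F**2 = (8/(-2))*F**2 = (8*(-1/2))*F**2 = -4*F**2)
S = 157/5 (S = 32 + 3/(-6 + 1) = 32 + 3/(-5) = 32 + 3*(-1/5) = 32 - 3/5 = 157/5 ≈ 31.400)
D(C) = -157/(20*C**2) (D(C) = 157/(5*((-4*C**2))) = 157*(-1/(4*C**2))/5 = -157/(20*C**2))
1/D(U(-8)) = 1/(-157/(20*(-1 - 1*(-8))**2)) = 1/(-157/(20*(-1 + 8)**2)) = 1/(-157/20/7**2) = 1/(-157/20*1/49) = 1/(-157/980) = -980/157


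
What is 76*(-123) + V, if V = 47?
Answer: -9301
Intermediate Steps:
76*(-123) + V = 76*(-123) + 47 = -9348 + 47 = -9301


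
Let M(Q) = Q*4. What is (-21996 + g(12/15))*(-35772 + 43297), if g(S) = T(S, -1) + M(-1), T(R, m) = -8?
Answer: -165610200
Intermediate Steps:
M(Q) = 4*Q
g(S) = -12 (g(S) = -8 + 4*(-1) = -8 - 4 = -12)
(-21996 + g(12/15))*(-35772 + 43297) = (-21996 - 12)*(-35772 + 43297) = -22008*7525 = -165610200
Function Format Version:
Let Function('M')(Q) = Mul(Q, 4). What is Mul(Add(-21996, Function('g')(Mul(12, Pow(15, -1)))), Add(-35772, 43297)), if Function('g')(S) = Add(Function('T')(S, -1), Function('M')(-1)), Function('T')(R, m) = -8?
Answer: -165610200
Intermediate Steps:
Function('M')(Q) = Mul(4, Q)
Function('g')(S) = -12 (Function('g')(S) = Add(-8, Mul(4, -1)) = Add(-8, -4) = -12)
Mul(Add(-21996, Function('g')(Mul(12, Pow(15, -1)))), Add(-35772, 43297)) = Mul(Add(-21996, -12), Add(-35772, 43297)) = Mul(-22008, 7525) = -165610200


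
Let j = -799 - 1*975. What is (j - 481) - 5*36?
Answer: -2435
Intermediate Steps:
j = -1774 (j = -799 - 975 = -1774)
(j - 481) - 5*36 = (-1774 - 481) - 5*36 = -2255 - 180 = -2435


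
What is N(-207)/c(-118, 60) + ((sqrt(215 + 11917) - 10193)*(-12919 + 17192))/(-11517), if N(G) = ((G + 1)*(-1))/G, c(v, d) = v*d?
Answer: 10638668730557/2813142420 - 8546*sqrt(337)/3839 ≈ 3740.9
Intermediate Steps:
c(v, d) = d*v
N(G) = (-1 - G)/G (N(G) = ((1 + G)*(-1))/G = (-1 - G)/G)
N(-207)/c(-118, 60) + ((sqrt(215 + 11917) - 10193)*(-12919 + 17192))/(-11517) = ((-1 - 1*(-207))/(-207))/((60*(-118))) + ((sqrt(215 + 11917) - 10193)*(-12919 + 17192))/(-11517) = -(-1 + 207)/207/(-7080) + ((sqrt(12132) - 10193)*4273)*(-1/11517) = -1/207*206*(-1/7080) + ((6*sqrt(337) - 10193)*4273)*(-1/11517) = -206/207*(-1/7080) + ((-10193 + 6*sqrt(337))*4273)*(-1/11517) = 103/732780 + (-43554689 + 25638*sqrt(337))*(-1/11517) = 103/732780 + (43554689/11517 - 8546*sqrt(337)/3839) = 10638668730557/2813142420 - 8546*sqrt(337)/3839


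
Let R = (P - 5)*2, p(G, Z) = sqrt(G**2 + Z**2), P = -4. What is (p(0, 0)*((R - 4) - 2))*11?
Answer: 0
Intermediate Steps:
R = -18 (R = (-4 - 5)*2 = -9*2 = -18)
(p(0, 0)*((R - 4) - 2))*11 = (sqrt(0**2 + 0**2)*((-18 - 4) - 2))*11 = (sqrt(0 + 0)*(-22 - 2))*11 = (sqrt(0)*(-24))*11 = (0*(-24))*11 = 0*11 = 0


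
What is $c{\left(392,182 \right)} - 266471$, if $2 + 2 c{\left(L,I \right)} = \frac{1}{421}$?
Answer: $- \frac{224369423}{842} \approx -2.6647 \cdot 10^{5}$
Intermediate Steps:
$c{\left(L,I \right)} = - \frac{841}{842}$ ($c{\left(L,I \right)} = -1 + \frac{1}{2 \cdot 421} = -1 + \frac{1}{2} \cdot \frac{1}{421} = -1 + \frac{1}{842} = - \frac{841}{842}$)
$c{\left(392,182 \right)} - 266471 = - \frac{841}{842} - 266471 = - \frac{224369423}{842}$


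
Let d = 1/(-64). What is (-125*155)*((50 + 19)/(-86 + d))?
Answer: 5704000/367 ≈ 15542.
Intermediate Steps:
d = -1/64 ≈ -0.015625
(-125*155)*((50 + 19)/(-86 + d)) = (-125*155)*((50 + 19)/(-86 - 1/64)) = -1336875/(-5505/64) = -1336875*(-64)/5505 = -19375*(-1472/1835) = 5704000/367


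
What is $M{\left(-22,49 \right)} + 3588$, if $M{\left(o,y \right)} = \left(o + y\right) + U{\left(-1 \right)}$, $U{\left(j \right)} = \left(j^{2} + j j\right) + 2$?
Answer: $3619$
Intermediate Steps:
$U{\left(j \right)} = 2 + 2 j^{2}$ ($U{\left(j \right)} = \left(j^{2} + j^{2}\right) + 2 = 2 j^{2} + 2 = 2 + 2 j^{2}$)
$M{\left(o,y \right)} = 4 + o + y$ ($M{\left(o,y \right)} = \left(o + y\right) + \left(2 + 2 \left(-1\right)^{2}\right) = \left(o + y\right) + \left(2 + 2 \cdot 1\right) = \left(o + y\right) + \left(2 + 2\right) = \left(o + y\right) + 4 = 4 + o + y$)
$M{\left(-22,49 \right)} + 3588 = \left(4 - 22 + 49\right) + 3588 = 31 + 3588 = 3619$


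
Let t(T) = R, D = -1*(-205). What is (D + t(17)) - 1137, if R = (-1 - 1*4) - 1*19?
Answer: -956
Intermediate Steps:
D = 205
R = -24 (R = (-1 - 4) - 19 = -5 - 19 = -24)
t(T) = -24
(D + t(17)) - 1137 = (205 - 24) - 1137 = 181 - 1137 = -956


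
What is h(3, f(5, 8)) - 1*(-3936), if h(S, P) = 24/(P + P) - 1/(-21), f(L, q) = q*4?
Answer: 661319/168 ≈ 3936.4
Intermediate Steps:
f(L, q) = 4*q
h(S, P) = 1/21 + 12/P (h(S, P) = 24/((2*P)) - 1*(-1/21) = 24*(1/(2*P)) + 1/21 = 12/P + 1/21 = 1/21 + 12/P)
h(3, f(5, 8)) - 1*(-3936) = (252 + 4*8)/(21*((4*8))) - 1*(-3936) = (1/21)*(252 + 32)/32 + 3936 = (1/21)*(1/32)*284 + 3936 = 71/168 + 3936 = 661319/168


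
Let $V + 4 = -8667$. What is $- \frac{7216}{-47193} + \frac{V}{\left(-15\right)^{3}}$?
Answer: $\frac{144521501}{53092125} \approx 2.7221$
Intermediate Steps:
$V = -8671$ ($V = -4 - 8667 = -8671$)
$- \frac{7216}{-47193} + \frac{V}{\left(-15\right)^{3}} = - \frac{7216}{-47193} - \frac{8671}{\left(-15\right)^{3}} = \left(-7216\right) \left(- \frac{1}{47193}\right) - \frac{8671}{-3375} = \frac{7216}{47193} - - \frac{8671}{3375} = \frac{7216}{47193} + \frac{8671}{3375} = \frac{144521501}{53092125}$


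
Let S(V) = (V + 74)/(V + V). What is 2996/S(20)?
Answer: 59920/47 ≈ 1274.9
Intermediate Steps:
S(V) = (74 + V)/(2*V) (S(V) = (74 + V)/((2*V)) = (74 + V)*(1/(2*V)) = (74 + V)/(2*V))
2996/S(20) = 2996/(((½)*(74 + 20)/20)) = 2996/(((½)*(1/20)*94)) = 2996/(47/20) = 2996*(20/47) = 59920/47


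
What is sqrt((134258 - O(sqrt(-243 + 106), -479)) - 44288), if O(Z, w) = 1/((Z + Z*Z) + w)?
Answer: sqrt((-55421521 + 89970*I*sqrt(137))/(-616 + I*sqrt(137))) ≈ 299.95 + 0.e-7*I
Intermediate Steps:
O(Z, w) = 1/(Z + w + Z**2) (O(Z, w) = 1/((Z + Z**2) + w) = 1/(Z + w + Z**2))
sqrt((134258 - O(sqrt(-243 + 106), -479)) - 44288) = sqrt((134258 - 1/(sqrt(-243 + 106) - 479 + (sqrt(-243 + 106))**2)) - 44288) = sqrt((134258 - 1/(sqrt(-137) - 479 + (sqrt(-137))**2)) - 44288) = sqrt((134258 - 1/(I*sqrt(137) - 479 + (I*sqrt(137))**2)) - 44288) = sqrt((134258 - 1/(I*sqrt(137) - 479 - 137)) - 44288) = sqrt((134258 - 1/(-616 + I*sqrt(137))) - 44288) = sqrt(89970 - 1/(-616 + I*sqrt(137)))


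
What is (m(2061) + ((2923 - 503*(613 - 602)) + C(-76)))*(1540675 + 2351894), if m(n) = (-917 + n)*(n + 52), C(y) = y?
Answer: 9398942611434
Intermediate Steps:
m(n) = (-917 + n)*(52 + n)
(m(2061) + ((2923 - 503*(613 - 602)) + C(-76)))*(1540675 + 2351894) = ((-47684 + 2061**2 - 865*2061) + ((2923 - 503*(613 - 602)) - 76))*(1540675 + 2351894) = ((-47684 + 4247721 - 1782765) + ((2923 - 503*11) - 76))*3892569 = (2417272 + ((2923 - 5533) - 76))*3892569 = (2417272 + (-2610 - 76))*3892569 = (2417272 - 2686)*3892569 = 2414586*3892569 = 9398942611434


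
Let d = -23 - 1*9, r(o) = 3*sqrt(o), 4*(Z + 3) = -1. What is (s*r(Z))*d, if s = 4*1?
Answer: -192*I*sqrt(13) ≈ -692.27*I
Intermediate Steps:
Z = -13/4 (Z = -3 + (1/4)*(-1) = -3 - 1/4 = -13/4 ≈ -3.2500)
s = 4
d = -32 (d = -23 - 9 = -32)
(s*r(Z))*d = (4*(3*sqrt(-13/4)))*(-32) = (4*(3*(I*sqrt(13)/2)))*(-32) = (4*(3*I*sqrt(13)/2))*(-32) = (6*I*sqrt(13))*(-32) = -192*I*sqrt(13)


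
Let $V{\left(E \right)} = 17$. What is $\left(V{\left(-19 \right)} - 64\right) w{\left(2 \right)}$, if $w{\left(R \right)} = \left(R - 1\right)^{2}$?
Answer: $-47$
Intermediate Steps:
$w{\left(R \right)} = \left(-1 + R\right)^{2}$
$\left(V{\left(-19 \right)} - 64\right) w{\left(2 \right)} = \left(17 - 64\right) \left(-1 + 2\right)^{2} = - 47 \cdot 1^{2} = \left(-47\right) 1 = -47$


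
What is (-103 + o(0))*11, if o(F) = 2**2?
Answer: -1089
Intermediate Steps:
o(F) = 4
(-103 + o(0))*11 = (-103 + 4)*11 = -99*11 = -1089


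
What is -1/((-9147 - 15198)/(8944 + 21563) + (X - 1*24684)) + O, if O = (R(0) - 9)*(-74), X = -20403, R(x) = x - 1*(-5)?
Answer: 135715364297/458497818 ≈ 296.00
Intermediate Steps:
R(x) = 5 + x (R(x) = x + 5 = 5 + x)
O = 296 (O = ((5 + 0) - 9)*(-74) = (5 - 9)*(-74) = -4*(-74) = 296)
-1/((-9147 - 15198)/(8944 + 21563) + (X - 1*24684)) + O = -1/((-9147 - 15198)/(8944 + 21563) + (-20403 - 1*24684)) + 296 = -1/(-24345/30507 + (-20403 - 24684)) + 296 = -1/(-24345*1/30507 - 45087) + 296 = -1/(-8115/10169 - 45087) + 296 = -1/(-458497818/10169) + 296 = -1*(-10169/458497818) + 296 = 10169/458497818 + 296 = 135715364297/458497818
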